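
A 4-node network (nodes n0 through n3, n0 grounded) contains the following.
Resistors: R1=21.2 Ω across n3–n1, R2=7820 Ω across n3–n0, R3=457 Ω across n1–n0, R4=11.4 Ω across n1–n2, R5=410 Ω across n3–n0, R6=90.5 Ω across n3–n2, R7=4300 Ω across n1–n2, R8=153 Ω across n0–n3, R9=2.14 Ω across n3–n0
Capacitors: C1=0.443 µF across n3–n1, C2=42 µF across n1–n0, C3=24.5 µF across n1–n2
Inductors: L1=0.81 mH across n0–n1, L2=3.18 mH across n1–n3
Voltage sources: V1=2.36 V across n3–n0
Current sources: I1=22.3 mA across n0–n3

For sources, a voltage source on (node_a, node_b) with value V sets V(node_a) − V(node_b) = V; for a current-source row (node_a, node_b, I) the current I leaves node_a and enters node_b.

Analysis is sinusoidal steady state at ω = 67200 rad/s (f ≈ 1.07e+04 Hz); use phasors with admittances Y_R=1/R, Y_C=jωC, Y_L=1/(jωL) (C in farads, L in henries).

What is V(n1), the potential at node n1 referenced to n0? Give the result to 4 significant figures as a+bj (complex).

Element admittances at ω=67200 rad/s:
  Y(R1) = 0.04717+0.000j S between n3,n1
  Y(R2) = 0.0001279+0.000j S between n3,n0
  Y(C1) = 0.000+0.02977j S between n3,n1
  Y(C2) = 0.000+2.822j S between n1,n0
  Y(R3) = 0.002188+0.000j S between n1,n0
  Y(C3) = 0.000+1.646j S between n1,n2
  Y(R4) = 0.08772+0.000j S between n1,n2
  Y(L1) = 0.000-0.01837j S between n0,n1
  Y(R5) = 0.002439+0.000j S between n3,n0
  Y(R6) = 0.01105+0.000j S between n3,n2
  Y(R7) = 0.0002326+0.000j S between n1,n2
  Y(L2) = 0.000-0.004680j S between n1,n3
  Y(R8) = 0.006536+0.000j S between n0,n3
  Y(R9) = 0.4673+0.000j S between n3,n0
  V1: constraint V(n3)−V(n0) = 2.36
  I1: injects 0.0223 A into n3 (from n0)
Assemble and solve the 4×4 MNA system:
  V(n1)=0.02202-0.04809j  V(n2)=0.02328-0.06371j  V(n3)=2.360+0.000j
  i(V1)=-1.237-0.06163j

0.02202-0.04809j V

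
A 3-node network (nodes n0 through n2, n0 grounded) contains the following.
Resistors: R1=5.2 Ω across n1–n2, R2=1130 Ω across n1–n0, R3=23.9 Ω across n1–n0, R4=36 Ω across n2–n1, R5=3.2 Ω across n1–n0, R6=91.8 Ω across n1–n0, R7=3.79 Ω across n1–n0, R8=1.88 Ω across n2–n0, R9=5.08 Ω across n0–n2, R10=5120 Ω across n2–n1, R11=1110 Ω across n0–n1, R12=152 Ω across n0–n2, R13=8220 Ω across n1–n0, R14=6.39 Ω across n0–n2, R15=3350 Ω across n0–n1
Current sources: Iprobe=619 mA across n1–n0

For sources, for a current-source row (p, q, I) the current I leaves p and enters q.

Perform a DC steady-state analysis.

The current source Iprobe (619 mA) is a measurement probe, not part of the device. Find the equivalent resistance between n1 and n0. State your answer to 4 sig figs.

Apply KCL at each of the 2 non-ground nodes and solve the resulting linear system.
Node n1: branches {R1, R2, R3, R4, R5, R6, R7, R10, R11, R13, R15, Iprobe} → V_1 = -0.7661
Node n2: branches {R1, R4, R8, R9, R10, R12, R14} → V_2 = -0.1518

R_eq = 1.238 Ω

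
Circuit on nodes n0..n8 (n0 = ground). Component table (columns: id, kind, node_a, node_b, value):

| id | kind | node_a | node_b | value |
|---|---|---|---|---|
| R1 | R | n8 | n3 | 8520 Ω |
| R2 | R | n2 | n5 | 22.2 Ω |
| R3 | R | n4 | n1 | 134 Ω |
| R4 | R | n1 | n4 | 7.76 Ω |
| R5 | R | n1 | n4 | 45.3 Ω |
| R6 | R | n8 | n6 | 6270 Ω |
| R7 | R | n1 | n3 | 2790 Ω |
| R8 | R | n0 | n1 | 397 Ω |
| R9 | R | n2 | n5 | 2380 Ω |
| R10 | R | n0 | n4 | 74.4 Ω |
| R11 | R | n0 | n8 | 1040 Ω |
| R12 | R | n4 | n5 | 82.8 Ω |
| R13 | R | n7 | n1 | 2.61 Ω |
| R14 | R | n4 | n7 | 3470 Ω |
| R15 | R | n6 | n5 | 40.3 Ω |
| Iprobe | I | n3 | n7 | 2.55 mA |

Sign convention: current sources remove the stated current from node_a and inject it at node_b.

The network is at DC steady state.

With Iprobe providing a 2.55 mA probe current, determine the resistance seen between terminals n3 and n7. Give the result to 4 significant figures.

Element admittances at DC:
  Y(R1) = 0.0001174 S between n8,n3
  Y(R2) = 0.04505 S between n2,n5
  Y(R3) = 0.007463 S between n4,n1
  Y(R4) = 0.1289 S between n1,n4
  Y(R5) = 0.02208 S between n1,n4
  Y(R6) = 0.0001595 S between n8,n6
  Y(R7) = 0.0003584 S between n1,n3
  Y(R8) = 0.002519 S between n0,n1
  Y(R9) = 0.0004202 S between n2,n5
  Y(R10) = 0.01344 S between n0,n4
  Y(R11) = 0.0009615 S between n0,n8
  Y(R12) = 0.01208 S between n4,n5
  Y(R13) = 0.3831 S between n7,n1
  Y(R14) = 0.0002882 S between n4,n7
  Y(R15) = 0.02481 S between n6,n5
  Iprobe: injects 0.00255 A into n7 (from n3)
Assemble and solve the 8×8 MNA system:
  V(n1)=0.03365  V(n2)=0.02347  V(n3)=-5.461  V(n4)=0.03054  V(n5)=0.02347  V(n6)=0.02003  V(n7)=0.04030  V(n8)=-0.5150

R_eq = 2157. Ω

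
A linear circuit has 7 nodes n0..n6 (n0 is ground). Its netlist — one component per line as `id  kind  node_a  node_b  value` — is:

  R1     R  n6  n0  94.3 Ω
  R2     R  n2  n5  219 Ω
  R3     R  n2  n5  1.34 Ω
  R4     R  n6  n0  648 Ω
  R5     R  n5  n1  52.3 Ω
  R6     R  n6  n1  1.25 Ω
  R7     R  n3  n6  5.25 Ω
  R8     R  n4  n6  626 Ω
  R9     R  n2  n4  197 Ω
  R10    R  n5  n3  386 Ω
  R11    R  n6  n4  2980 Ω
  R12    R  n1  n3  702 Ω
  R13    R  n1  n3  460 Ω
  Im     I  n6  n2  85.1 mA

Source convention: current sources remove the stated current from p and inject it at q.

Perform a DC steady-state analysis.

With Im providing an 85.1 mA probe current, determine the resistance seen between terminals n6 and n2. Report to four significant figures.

Apply KCL at each of the 6 non-ground nodes and solve the resulting linear system.
Node n1: branches {R5, R6, R12, R13} → V_1 = 0.08747
Node n2: branches {R2, R3, R9, Im} → V_2 = 3.860
Node n3: branches {R7, R10, R12, R13} → V_3 = 0.05105
Node n4: branches {R8, R9, R11} → V_4 = 2.795
Node n5: branches {R2, R3, R5, R10} → V_5 = 3.754
Node n6: branches {R1, R4, R6, R7, R8, R11, Im} → V_6 = 0.000

R_eq = 45.36 Ω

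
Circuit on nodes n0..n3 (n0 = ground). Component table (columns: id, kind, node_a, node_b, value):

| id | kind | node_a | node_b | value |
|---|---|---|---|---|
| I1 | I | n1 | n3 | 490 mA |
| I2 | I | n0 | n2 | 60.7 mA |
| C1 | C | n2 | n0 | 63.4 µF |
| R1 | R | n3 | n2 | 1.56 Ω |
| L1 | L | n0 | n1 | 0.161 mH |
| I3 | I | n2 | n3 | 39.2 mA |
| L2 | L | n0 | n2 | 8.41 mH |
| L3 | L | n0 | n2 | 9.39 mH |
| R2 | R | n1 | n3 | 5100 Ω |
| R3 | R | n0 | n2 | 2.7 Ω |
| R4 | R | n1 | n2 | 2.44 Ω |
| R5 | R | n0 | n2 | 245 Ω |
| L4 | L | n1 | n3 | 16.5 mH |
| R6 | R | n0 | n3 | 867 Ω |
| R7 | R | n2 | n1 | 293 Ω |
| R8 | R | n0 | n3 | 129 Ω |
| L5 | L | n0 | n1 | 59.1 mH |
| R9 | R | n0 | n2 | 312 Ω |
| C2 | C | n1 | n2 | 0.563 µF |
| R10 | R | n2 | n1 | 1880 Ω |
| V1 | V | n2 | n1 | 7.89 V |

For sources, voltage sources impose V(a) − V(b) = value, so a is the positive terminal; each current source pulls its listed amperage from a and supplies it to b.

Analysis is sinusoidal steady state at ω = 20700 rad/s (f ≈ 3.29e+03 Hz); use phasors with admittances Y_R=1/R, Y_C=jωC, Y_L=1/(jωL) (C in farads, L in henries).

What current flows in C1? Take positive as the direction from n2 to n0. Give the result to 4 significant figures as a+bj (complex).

1.108-2.686j A

MNA unknowns: 3 node voltages V₁..V_3 plus 1 source current (V1)
I1: z[1]−=0.49, z[3]+=0.49
I2: z[0]−=0.0607, z[2]+=0.0607
C1: Y=0.000+1.312j on G[2,0]
R1: Y=0.6410+0.000j on G[3,2]
L1: Y=0.000-0.3001j on G[0,1]
I3: z[2]−=0.0392, z[3]+=0.0392
L2: Y=0.000-0.005744j on G[0,2]
L3: Y=0.000-0.005145j on G[0,2]
R2: Y=0.0001961+0.000j on G[1,3]
R3: Y=0.3704+0.000j on G[0,2]
R4: Y=0.4098+0.000j on G[1,2]
R5: Y=0.004082+0.000j on G[0,2]
L4: Y=0.000-0.002928j on G[1,3]
R6: Y=0.001153+0.000j on G[0,3]
R7: Y=0.003413+0.000j on G[2,1]
R8: Y=0.007752+0.000j on G[0,3]
L5: Y=0.000-0.0008174j on G[0,1]
R9: Y=0.003205+0.000j on G[0,2]
C2: Y=0.000+0.01165j on G[1,2]
R10: Y=0.0005319+0.000j on G[2,1]
V1: row V2−V1=7.89, i_V1 at 2,1
solve → V1=-9.937-0.8439j, V2=-2.047-0.8439j, V3=-1.207-0.7931j
aux → i_V1=-3.031+2.923j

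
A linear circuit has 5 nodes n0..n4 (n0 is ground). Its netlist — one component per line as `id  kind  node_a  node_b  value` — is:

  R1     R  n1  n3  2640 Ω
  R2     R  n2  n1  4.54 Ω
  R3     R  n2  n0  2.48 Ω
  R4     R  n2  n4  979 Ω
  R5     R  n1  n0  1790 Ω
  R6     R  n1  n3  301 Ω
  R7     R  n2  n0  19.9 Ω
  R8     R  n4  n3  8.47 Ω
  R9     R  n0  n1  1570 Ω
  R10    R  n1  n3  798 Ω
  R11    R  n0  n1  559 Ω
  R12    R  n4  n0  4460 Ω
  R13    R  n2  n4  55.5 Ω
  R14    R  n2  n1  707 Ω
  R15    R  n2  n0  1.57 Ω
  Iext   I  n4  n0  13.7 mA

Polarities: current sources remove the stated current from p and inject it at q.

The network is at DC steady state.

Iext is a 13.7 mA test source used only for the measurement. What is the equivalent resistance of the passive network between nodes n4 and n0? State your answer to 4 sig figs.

R_eq = 42.70 Ω

Element admittances at DC:
  Y(R1) = 0.0003788 S between n1,n3
  Y(R2) = 0.2203 S between n2,n1
  Y(R3) = 0.4032 S between n2,n0
  Y(R4) = 0.001021 S between n2,n4
  Y(R5) = 0.0005587 S between n1,n0
  Y(R6) = 0.003322 S between n1,n3
  Y(R7) = 0.05025 S between n2,n0
  Y(R8) = 0.1181 S between n4,n3
  Y(R9) = 0.0006369 S between n0,n1
  Y(R10) = 0.001253 S between n1,n3
  Y(R11) = 0.001789 S between n0,n1
  Y(R12) = 0.0002242 S between n4,n0
  Y(R13) = 0.01802 S between n2,n4
  Y(R14) = 0.001414 S between n2,n1
  Y(R15) = 0.6369 S between n2,n0
  Iext: injects 0.0137 A into n0 (from n4)
Assemble and solve the 4×4 MNA system:
  V(n1)=-0.02408  V(n2)=-0.01238  V(n3)=-0.5624  V(n4)=-0.5850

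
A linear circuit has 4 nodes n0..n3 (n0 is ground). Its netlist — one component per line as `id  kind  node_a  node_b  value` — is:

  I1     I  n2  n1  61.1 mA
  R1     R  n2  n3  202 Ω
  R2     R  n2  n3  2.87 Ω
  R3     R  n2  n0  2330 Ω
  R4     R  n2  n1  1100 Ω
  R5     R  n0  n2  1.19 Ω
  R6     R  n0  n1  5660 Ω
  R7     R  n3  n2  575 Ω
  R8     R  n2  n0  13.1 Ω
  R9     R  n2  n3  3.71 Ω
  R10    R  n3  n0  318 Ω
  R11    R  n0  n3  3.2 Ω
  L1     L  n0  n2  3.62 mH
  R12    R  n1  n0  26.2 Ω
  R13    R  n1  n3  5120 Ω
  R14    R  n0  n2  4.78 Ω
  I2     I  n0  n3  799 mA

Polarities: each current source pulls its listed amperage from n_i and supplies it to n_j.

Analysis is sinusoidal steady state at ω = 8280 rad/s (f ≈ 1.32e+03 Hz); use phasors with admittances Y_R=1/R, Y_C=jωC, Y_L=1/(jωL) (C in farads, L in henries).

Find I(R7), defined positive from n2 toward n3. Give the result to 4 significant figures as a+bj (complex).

-0.001272+5.133e-06j A

MNA unknowns: 3 node voltages V₁..V_3
I1: z[2]−=0.0611, z[1]+=0.0611
R1: Y=0.004950+0.000j on G[2,3]
R2: Y=0.3484+0.000j on G[2,3]
R3: Y=0.0004292+0.000j on G[2,0]
R4: Y=0.0009091+0.000j on G[2,1]
R5: Y=0.8403+0.000j on G[0,2]
R6: Y=0.0001767+0.000j on G[0,1]
R7: Y=0.001739+0.000j on G[3,2]
R8: Y=0.07634+0.000j on G[2,0]
R9: Y=0.2695+0.000j on G[2,3]
R10: Y=0.003145+0.000j on G[3,0]
R11: Y=0.3125+0.000j on G[0,3]
L1: Y=0.000-0.03336j on G[0,2]
R12: Y=0.03817+0.000j on G[1,0]
R13: Y=0.0001953+0.000j on G[1,3]
R14: Y=0.2092+0.000j on G[0,2]
I2: z[0]−=0.799, z[3]+=0.799
solve → V1=1.562+0.0002314j, V2=0.3522+0.008789j, V3=1.084+0.005838j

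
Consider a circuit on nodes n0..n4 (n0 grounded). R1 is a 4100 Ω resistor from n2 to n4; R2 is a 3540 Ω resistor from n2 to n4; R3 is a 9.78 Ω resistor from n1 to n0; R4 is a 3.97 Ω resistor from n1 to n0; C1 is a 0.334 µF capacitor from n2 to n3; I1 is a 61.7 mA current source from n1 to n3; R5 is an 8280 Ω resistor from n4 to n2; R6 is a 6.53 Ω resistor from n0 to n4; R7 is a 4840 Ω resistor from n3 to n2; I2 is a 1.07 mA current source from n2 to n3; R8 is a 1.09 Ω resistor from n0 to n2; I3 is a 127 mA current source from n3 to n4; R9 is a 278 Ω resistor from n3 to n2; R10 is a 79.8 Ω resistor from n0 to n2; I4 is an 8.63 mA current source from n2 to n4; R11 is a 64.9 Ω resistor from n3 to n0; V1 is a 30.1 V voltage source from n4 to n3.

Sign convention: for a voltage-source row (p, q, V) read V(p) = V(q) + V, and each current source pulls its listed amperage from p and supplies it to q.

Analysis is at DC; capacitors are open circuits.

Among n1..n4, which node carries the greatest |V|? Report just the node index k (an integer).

Element admittances at DC:
  Y(R1) = 0.0002439 S between n2,n4
  Y(R2) = 0.0002825 S between n2,n4
  Y(R3) = 0.1022 S between n1,n0
  Y(R4) = 0.2519 S between n1,n0
  Y(C1) = 0.000 S between n2,n3
  I1: injects 0.0617 A into n3 (from n1)
  Y(R5) = 0.0001208 S between n4,n2
  Y(R6) = 0.1531 S between n0,n4
  Y(R7) = 0.0002066 S between n3,n2
  I2: injects 0.00107 A into n3 (from n2)
  Y(R8) = 0.9174 S between n0,n2
  I3: injects 0.127 A into n4 (from n3)
  Y(R9) = 0.003597 S between n3,n2
  Y(R10) = 0.01253 S between n0,n2
  I4: injects 0.00863 A into n4 (from n2)
  Y(R11) = 0.01541 S between n3,n0
  V1: constraint V(n4)−V(n3) = 30.1
Assemble and solve the 5×5 MNA system:
  V(n1)=-0.1742  V(n2)=-0.1150  V(n3)=-26.35  V(n4)=3.752
  i(V1)=-0.4415

3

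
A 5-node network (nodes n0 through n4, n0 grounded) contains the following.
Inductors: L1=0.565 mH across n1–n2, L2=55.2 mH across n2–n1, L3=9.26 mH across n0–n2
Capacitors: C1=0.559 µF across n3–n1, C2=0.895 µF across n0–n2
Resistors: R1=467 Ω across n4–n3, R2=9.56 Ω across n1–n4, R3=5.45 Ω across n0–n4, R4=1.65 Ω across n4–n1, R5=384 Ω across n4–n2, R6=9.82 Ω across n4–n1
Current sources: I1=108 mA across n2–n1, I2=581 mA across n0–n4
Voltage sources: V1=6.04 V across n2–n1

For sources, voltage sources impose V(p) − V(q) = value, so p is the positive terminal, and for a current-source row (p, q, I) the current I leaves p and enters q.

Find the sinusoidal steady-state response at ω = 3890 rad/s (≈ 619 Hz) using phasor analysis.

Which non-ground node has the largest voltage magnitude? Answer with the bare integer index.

2

Apply KCL at each of the 4 non-ground nodes and solve the resulting linear system.
Node n1: branches {L1, L2, C1, R2, I1, R4, R6, V1} → V_1 = 2.912+1.451j
Node n2: branches {L1, L2, C2, I1, R5, L3, V1} → V_2 = 8.952+1.451j
Node n3: branches {C1, R1} → V_3 = 2.810+1.289j
Node n4: branches {R1, R2, R3, R4, R5, R6, I2} → V_4 = 2.974+1.185j
Source currents: i(V1)=-0.1588+2.993j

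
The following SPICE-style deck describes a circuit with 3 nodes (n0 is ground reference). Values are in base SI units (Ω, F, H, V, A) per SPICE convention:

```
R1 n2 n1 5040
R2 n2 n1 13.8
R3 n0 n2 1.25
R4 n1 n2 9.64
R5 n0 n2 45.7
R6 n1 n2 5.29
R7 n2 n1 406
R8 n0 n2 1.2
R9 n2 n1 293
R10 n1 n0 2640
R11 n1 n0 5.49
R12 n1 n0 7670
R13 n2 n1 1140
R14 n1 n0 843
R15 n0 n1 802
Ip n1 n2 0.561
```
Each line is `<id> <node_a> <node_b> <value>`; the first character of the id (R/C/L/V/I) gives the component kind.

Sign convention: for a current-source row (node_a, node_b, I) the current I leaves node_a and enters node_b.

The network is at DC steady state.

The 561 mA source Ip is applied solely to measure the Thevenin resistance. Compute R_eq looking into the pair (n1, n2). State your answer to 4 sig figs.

MNA unknowns: 2 node voltages V₁..V_2
R1: Y=0.0001984 on G[2,1]
R2: Y=0.07246 on G[2,1]
R3: Y=0.8000 on G[0,2]
R4: Y=0.1037 on G[1,2]
R5: Y=0.02188 on G[0,2]
R6: Y=0.1890 on G[1,2]
R7: Y=0.002463 on G[2,1]
R8: Y=0.8333 on G[0,2]
R9: Y=0.003413 on G[2,1]
R10: Y=0.0003788 on G[1,0]
R11: Y=0.1821 on G[1,0]
R12: Y=0.0001304 on G[1,0]
R13: Y=0.0008772 on G[2,1]
R14: Y=0.001186 on G[1,0]
R15: Y=0.001247 on G[0,1]
Ip: z[1]−=0.561, z[2]+=0.561
solve → V1=-0.9367, V2=0.1047

R_eq = 1.856 Ω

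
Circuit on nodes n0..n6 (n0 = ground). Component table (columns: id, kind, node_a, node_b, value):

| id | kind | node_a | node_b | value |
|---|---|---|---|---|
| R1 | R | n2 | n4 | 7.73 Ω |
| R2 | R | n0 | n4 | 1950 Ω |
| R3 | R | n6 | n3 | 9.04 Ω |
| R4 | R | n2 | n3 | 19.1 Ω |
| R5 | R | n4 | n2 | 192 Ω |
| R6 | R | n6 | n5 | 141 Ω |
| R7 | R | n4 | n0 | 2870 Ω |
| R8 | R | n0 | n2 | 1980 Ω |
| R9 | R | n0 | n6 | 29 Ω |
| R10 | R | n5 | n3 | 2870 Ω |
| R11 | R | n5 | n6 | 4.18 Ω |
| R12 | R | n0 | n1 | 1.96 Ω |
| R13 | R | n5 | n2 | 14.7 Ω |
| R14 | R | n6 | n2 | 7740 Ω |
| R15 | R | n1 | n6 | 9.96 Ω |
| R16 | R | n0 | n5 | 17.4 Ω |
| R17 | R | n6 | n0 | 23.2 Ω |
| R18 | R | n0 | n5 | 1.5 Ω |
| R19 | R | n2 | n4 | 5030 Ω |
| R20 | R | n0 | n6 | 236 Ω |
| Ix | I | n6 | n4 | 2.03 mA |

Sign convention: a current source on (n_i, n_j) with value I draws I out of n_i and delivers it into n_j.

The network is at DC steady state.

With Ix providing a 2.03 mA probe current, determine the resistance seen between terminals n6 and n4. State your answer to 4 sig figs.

R_eq = 17.84 Ω

Element admittances at DC:
  Y(R1) = 0.1294 S between n2,n4
  Y(R2) = 0.0005128 S between n0,n4
  Y(R3) = 0.1106 S between n6,n3
  Y(R4) = 0.05236 S between n2,n3
  Y(R5) = 0.005208 S between n4,n2
  Y(R6) = 0.007092 S between n6,n5
  Y(R7) = 0.0003484 S between n4,n0
  Y(R8) = 0.0005051 S between n0,n2
  Y(R9) = 0.03448 S between n0,n6
  Y(R10) = 0.0003484 S between n5,n3
  Y(R11) = 0.2392 S between n5,n6
  Y(R12) = 0.5102 S between n0,n1
  Y(R13) = 0.06803 S between n5,n2
  Y(R14) = 0.0001292 S between n6,n2
  Y(R15) = 0.1004 S between n1,n6
  Y(R16) = 0.05747 S between n0,n5
  Y(R17) = 0.04310 S between n6,n0
  Y(R18) = 0.6667 S between n0,n5
  Y(R19) = 0.0001988 S between n2,n4
  Y(R20) = 0.004237 S between n0,n6
  Ix: injects 0.00203 A into n4 (from n6)
Assemble and solve the 6×6 MNA system:
  V(n1)=-0.0004498  V(n2)=0.01864  V(n3)=0.004123  V(n4)=0.03349  V(n5)=0.0005733  V(n6)=-0.002736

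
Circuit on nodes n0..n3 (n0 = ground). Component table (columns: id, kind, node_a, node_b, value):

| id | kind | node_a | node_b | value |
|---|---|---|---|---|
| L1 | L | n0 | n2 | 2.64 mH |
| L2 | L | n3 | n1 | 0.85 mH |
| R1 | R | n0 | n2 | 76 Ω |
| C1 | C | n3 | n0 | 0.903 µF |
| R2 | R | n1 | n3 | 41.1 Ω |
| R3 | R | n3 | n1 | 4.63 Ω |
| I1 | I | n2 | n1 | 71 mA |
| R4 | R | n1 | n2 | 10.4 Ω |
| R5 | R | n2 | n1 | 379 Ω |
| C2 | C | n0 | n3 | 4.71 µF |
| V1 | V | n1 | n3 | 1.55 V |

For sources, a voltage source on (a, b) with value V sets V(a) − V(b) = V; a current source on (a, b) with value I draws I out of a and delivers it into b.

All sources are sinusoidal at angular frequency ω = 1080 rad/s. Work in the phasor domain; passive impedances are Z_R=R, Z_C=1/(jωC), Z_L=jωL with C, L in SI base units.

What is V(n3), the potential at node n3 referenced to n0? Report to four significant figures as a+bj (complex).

-0.8426+0.05316j V

Apply KCL at each of the 3 non-ground nodes and solve the resulting linear system.
Node n1: branches {L2, R2, R3, I1, R4, R5, V1} → V_1 = 0.7074+0.05316j
Node n2: branches {L1, R1, I1, R4, R5} → V_2 = -0.01451+0.001463j
Node n3: branches {L2, C1, R2, R3, C2, V1} → V_3 = -0.8426+0.05316j
Source currents: i(V1)=-0.3728+1.683j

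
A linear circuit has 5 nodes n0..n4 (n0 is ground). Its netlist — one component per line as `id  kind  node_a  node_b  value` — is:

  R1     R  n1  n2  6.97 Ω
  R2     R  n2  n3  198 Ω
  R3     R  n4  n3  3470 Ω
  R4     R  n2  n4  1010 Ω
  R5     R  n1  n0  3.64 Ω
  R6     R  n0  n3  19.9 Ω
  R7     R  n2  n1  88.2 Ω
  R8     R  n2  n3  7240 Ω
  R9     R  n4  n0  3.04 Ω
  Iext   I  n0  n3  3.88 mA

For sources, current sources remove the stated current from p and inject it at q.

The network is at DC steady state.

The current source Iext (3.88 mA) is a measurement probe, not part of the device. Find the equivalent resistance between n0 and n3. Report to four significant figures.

MNA unknowns: 4 node voltages V₁..V_4
R1: Y=0.1435 on G[1,2]
R2: Y=0.005051 on G[2,3]
R3: Y=0.0002882 on G[4,3]
R4: Y=0.0009901 on G[2,4]
R5: Y=0.2747 on G[1,0]
R6: Y=0.05025 on G[0,3]
R7: Y=0.01134 on G[2,1]
R8: Y=0.0001381 on G[2,3]
R9: Y=0.3289 on G[4,0]
Iext: z[0]−=0.00388, z[3]+=0.00388
solve → V1=0.001244, V2=0.003451, V3=0.06995, V4=7.139e-05

R_eq = 18.03 Ω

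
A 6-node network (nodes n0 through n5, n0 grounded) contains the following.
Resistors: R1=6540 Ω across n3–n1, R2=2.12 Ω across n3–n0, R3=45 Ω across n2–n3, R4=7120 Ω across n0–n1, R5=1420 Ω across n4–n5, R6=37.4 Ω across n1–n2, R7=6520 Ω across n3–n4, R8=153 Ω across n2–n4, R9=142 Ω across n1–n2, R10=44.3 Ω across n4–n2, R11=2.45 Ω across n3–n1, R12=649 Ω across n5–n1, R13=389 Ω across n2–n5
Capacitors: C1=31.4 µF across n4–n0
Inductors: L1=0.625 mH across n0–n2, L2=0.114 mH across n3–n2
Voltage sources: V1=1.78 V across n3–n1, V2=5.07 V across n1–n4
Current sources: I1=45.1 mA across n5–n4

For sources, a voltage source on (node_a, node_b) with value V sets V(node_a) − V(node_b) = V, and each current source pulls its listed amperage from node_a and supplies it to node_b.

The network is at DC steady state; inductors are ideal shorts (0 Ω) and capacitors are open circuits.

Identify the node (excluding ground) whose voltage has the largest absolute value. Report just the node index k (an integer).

5

MNA unknowns: 5 node voltages V₁..V_5 plus 4 source currents (L1, L2, V1, V2)
R1: Y=0.0001529 on G[3,1]
R2: Y=0.4717 on G[3,0]
C1: Y=0.000 on G[4,0]
R3: Y=0.02222 on G[2,3]
R4: Y=0.0001404 on G[0,1]
R5: Y=0.0007042 on G[4,5]
R6: Y=0.02674 on G[1,2]
R7: Y=0.0001534 on G[3,4]
R8: Y=0.006536 on G[2,4]
R9: Y=0.007042 on G[1,2]
R10: Y=0.02257 on G[4,2]
R11: Y=0.4082 on G[3,1]
R12: Y=0.001541 on G[5,1]
L1: row V0−V2=0, i_L1 at 0,2
R13: Y=0.002571 on G[2,5]
L2: row V3−V2=0, i_L2 at 3,2
V1: row V3−V1=1.78, i_V1 at 3,1
V2: row V1−V4=5.07, i_V2 at 1,4
I1: z[5]−=0.0451, z[4]+=0.0451
solve → V1=-1.780, V2=0.000, V3=0.000, V4=-6.850, V5=-10.94
aux → i_L1=-0.0002500, i_L2=0.2879, i_V1=-1.016, i_V2=-0.2427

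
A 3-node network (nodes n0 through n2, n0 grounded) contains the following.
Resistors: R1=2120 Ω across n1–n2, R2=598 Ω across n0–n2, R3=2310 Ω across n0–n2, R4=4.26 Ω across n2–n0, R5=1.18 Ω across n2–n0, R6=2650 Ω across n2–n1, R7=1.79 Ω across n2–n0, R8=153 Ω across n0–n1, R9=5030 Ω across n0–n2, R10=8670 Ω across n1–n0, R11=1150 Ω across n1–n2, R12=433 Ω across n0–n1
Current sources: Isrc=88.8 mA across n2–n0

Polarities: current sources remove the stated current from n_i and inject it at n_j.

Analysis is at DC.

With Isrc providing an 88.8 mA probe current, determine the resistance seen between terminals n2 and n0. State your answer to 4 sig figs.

Apply KCL at each of the 2 non-ground nodes and solve the resulting linear system.
Node n1: branches {R1, R6, R8, R10, R11, R12} → V_1 = -0.008689
Node n2: branches {R1, R2, R3, R4, R5, R6, R7, R9, R11, Isrc} → V_2 = -0.05399

R_eq = 0.6080 Ω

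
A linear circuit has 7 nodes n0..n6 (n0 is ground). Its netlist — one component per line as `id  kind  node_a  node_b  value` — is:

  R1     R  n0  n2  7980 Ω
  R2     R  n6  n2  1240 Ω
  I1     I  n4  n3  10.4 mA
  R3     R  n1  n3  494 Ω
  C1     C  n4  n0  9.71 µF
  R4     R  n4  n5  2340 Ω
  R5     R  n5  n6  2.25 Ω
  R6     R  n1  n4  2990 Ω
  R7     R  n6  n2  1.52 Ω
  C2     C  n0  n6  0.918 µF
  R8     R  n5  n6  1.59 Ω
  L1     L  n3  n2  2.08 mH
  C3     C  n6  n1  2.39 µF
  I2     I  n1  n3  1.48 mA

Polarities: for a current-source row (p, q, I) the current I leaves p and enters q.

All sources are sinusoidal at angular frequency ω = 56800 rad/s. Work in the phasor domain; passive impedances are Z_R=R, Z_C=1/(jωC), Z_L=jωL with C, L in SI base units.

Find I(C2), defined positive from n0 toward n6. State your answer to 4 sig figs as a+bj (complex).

MNA unknowns: 6 node voltages V₁..V_6
R1: Y=0.0001253+0.000j on G[0,2]
R2: Y=0.0008065+0.000j on G[6,2]
I1: z[4]−=0.0104, z[3]+=0.0104
R3: Y=0.002024+0.000j on G[1,3]
C1: Y=0.000+0.5515j on G[4,0]
R4: Y=0.0004274+0.000j on G[4,5]
R5: Y=0.4444+0.000j on G[5,6]
R6: Y=0.0003344+0.000j on G[1,4]
R7: Y=0.6579+0.000j on G[6,2]
C2: Y=0.000+0.05214j on G[0,6]
R8: Y=0.6289+0.000j on G[5,6]
L1: Y=0.000-0.008464j on G[3,2]
C3: Y=0.000+0.1358j on G[6,1]
I2: z[1]−=0.00148, z[3]+=0.00148
solve → V1=0.02382-0.1929j, V2=0.02071-0.2032j, V3=0.3360+1.126j, V4=-0.0002973+0.01884j, V5=0.003631-0.1991j, V6=0.003633-0.1992j

-0.01039-0.0001894j A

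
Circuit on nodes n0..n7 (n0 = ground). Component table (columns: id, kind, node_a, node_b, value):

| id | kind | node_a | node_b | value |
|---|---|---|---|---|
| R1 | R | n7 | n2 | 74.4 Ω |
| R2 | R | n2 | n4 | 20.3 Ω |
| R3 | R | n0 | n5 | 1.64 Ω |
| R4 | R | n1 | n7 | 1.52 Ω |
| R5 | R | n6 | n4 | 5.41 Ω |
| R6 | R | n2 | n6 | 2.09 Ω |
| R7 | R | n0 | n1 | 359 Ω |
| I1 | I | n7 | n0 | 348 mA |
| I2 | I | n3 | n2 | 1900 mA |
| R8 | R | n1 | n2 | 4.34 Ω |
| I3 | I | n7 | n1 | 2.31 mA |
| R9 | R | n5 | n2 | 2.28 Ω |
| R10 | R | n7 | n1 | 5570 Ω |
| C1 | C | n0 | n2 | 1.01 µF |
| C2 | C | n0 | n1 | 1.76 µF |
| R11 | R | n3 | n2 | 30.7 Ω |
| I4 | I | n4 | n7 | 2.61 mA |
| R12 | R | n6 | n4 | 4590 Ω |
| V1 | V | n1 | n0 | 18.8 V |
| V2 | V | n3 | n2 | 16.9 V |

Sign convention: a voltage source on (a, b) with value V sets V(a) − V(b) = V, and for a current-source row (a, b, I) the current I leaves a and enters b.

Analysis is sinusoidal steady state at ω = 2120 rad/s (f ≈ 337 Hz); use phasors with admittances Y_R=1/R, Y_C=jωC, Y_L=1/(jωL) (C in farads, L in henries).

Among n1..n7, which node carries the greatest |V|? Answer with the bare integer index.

MNA unknowns: 7 node voltages V₁..V_7 plus 2 source currents (V1, V2)
R1: Y=0.01344+0.000j on G[7,2]
R2: Y=0.04926+0.000j on G[2,4]
R3: Y=0.6098+0.000j on G[0,5]
R4: Y=0.6579+0.000j on G[1,7]
R5: Y=0.1848+0.000j on G[6,4]
R6: Y=0.4785+0.000j on G[2,6]
R7: Y=0.002786+0.000j on G[0,1]
I1: z[7]−=0.348, z[0]+=0.348
I2: z[3]−=1.9, z[2]+=1.9
R8: Y=0.2304+0.000j on G[1,2]
I3: z[7]−=0.00231, z[1]+=0.00231
R9: Y=0.4386+0.000j on G[5,2]
R10: Y=0.0001795+0.000j on G[7,1]
C1: Y=0.000+0.002141j on G[0,2]
C2: Y=0.000+0.003731j on G[0,1]
R11: Y=0.03257+0.000j on G[3,2]
I4: z[4]−=0.00261, z[7]+=0.00261
R12: Y=0.0002179+0.000j on G[6,4]
V1: row V1−V0=18.8, i_V1 at 1,0
V2: row V3−V2=16.9, i_V2 at 3,2
solve → V1=18.80+0.000j, V2=9.164-0.03935j, V3=26.06-0.03935j, V4=9.149-0.03935j, V5=3.834-0.01646j, V6=9.160-0.03935j, V7=18.09-0.0007875j
aux → i_V1=-2.738-0.07973j, i_V2=-2.450+0.000j

3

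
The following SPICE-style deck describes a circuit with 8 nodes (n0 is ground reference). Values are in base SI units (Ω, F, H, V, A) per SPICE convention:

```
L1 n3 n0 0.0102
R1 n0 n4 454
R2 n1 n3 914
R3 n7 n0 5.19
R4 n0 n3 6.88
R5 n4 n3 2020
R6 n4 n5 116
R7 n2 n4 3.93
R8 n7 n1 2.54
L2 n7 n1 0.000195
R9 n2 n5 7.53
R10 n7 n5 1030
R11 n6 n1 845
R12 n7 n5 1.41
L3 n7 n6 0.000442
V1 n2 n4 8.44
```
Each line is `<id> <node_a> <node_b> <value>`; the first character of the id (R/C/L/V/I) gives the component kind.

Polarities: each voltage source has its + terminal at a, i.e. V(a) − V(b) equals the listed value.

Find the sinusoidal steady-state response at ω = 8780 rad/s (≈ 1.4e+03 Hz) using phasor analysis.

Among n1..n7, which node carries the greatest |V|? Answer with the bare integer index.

4

MNA unknowns: 7 node voltages V₁..V_7 plus 1 source current (V1)
L1: Y=0.000-0.01117j on G[3,0]
R1: Y=0.002203+0.000j on G[0,4]
R2: Y=0.001094+0.000j on G[1,3]
R3: Y=0.1927+0.000j on G[7,0]
R4: Y=0.1453+0.000j on G[0,3]
R5: Y=0.0004950+0.000j on G[4,3]
R6: Y=0.008621+0.000j on G[4,5]
R7: Y=0.2545+0.000j on G[2,4]
R8: Y=0.3937+0.000j on G[7,1]
L2: Y=0.000-0.5841j on G[7,1]
R9: Y=0.1328+0.000j on G[2,5]
R10: Y=0.0009709+0.000j on G[7,5]
R11: Y=0.001183+0.000j on G[6,1]
R12: Y=0.7092+0.000j on G[7,5]
L3: Y=0.000-0.2577j on G[7,6]
V1: row V2−V4=8.44, i_V1 at 2,4
solve → V1=0.1061-0.0001840j, V2=0.7955-2.165e-05j, V3=-0.02482-0.001888j, V4=-7.645-2.165e-05j, V5=0.1352-1.545e-05j, V6=0.1062-1.474e-05j, V7=0.1062-1.422e-05j
aux → i_V1=-2.235+8.227e-07j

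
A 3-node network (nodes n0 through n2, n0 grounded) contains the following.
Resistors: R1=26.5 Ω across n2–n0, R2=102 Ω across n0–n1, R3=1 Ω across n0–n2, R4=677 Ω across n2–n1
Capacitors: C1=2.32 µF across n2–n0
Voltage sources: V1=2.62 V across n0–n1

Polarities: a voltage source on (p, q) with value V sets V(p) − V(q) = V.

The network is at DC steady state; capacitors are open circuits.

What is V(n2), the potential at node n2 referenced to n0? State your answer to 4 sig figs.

-0.003724 V

Element admittances at DC:
  Y(R1) = 0.03774 S between n2,n0
  Y(C1) = 0.000 S between n2,n0
  Y(R2) = 0.009804 S between n0,n1
  Y(R3) = 1.000 S between n0,n2
  Y(R4) = 0.001477 S between n2,n1
  V1: constraint V(n0)−V(n1) = 2.62
Assemble and solve the 3×3 MNA system:
  V(n1)=-2.620  V(n2)=-0.003724
  i(V1)=-0.02955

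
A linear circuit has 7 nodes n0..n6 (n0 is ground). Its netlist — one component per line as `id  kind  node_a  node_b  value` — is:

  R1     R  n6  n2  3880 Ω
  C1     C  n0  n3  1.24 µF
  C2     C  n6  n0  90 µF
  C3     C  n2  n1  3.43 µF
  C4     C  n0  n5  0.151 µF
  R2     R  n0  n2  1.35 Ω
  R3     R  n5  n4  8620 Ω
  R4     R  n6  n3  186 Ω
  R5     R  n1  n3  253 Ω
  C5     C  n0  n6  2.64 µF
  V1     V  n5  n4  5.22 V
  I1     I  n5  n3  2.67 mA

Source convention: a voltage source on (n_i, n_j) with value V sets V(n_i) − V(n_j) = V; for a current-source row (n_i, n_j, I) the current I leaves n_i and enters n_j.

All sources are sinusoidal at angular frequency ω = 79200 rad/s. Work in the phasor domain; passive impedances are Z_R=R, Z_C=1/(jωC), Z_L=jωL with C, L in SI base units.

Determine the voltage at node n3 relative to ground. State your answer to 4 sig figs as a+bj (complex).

Element admittances at ω=79200 rad/s:
  Y(R1) = 0.0002577+0.000j S between n6,n2
  Y(C1) = 0.000+0.09821j S between n0,n3
  Y(C2) = 0.000+7.128j S between n6,n0
  Y(C3) = 0.000+0.2717j S between n2,n1
  Y(C4) = 0.000+0.01196j S between n0,n5
  Y(R2) = 0.7407+0.000j S between n0,n2
  Y(R3) = 0.0001160+0.000j S between n5,n4
  Y(R4) = 0.005376+0.000j S between n6,n3
  Y(R5) = 0.003953+0.000j S between n1,n3
  Y(C5) = 0.000+0.2091j S between n0,n6
  V1: constraint V(n5)−V(n4) = 5.22
  I1: injects 0.00267 A into n3 (from n5)
Assemble and solve the 7×7 MNA system:
  V(n1)=-0.0003735-0.0001852j  V(n2)=1.559e-05-0.0001427j  V(n3)=0.002550-0.02693j  V(n4)=-5.220+0.2233j  V(n5)=0.000+0.2233j  V(n6)=-1.974e-05-1.885e-06j
  i(V1)=-0.0006056+0.000j

0.002550-0.02693j V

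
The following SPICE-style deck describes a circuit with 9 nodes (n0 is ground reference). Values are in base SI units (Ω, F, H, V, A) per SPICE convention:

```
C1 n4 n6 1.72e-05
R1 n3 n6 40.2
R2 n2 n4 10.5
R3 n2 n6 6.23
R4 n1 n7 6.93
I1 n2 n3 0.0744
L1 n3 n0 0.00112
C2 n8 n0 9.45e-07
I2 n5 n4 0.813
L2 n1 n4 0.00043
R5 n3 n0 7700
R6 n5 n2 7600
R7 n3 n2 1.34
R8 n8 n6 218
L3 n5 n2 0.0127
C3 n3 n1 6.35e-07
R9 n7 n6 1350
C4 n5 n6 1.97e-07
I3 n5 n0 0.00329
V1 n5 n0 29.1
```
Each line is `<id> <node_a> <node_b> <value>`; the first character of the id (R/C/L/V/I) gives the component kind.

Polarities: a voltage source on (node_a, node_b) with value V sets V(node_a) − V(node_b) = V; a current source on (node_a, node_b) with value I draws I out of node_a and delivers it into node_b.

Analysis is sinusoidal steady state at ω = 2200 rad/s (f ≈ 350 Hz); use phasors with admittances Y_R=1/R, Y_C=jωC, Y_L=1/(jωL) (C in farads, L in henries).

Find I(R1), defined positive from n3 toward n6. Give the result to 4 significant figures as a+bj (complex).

MNA unknowns: 8 node voltages V₁..V_8 plus 1 source current (V1)
C1: Y=0.000+0.03784j on G[4,6]
R1: Y=0.02488+0.000j on G[3,6]
R2: Y=0.09524+0.000j on G[2,4]
R3: Y=0.1605+0.000j on G[2,6]
R4: Y=0.1443+0.000j on G[1,7]
I1: z[2]−=0.0744, z[3]+=0.0744
L1: Y=0.000-0.4058j on G[3,0]
C2: Y=0.000+0.002079j on G[8,0]
I2: z[5]−=0.813, z[4]+=0.813
L2: Y=0.000-1.057j on G[1,4]
R5: Y=0.0001299+0.000j on G[3,0]
R6: Y=0.0001316+0.000j on G[5,2]
R7: Y=0.7463+0.000j on G[3,2]
R8: Y=0.004587+0.000j on G[8,6]
L3: Y=0.000-0.03579j on G[5,2]
C3: Y=0.000+0.001397j on G[3,1]
R9: Y=0.0007407+0.000j on G[7,6]
C4: Y=0.000+0.0004334j on G[5,6]
I3: z[5]−=0.00329, z[0]+=0.00329
V1: row V5−V0=29.1, i_V1 at 5,0
solve → V1=10.05-1.841j, V2=3.182+0.6938j, V3=2.280+1.953j, V4=10.05-1.832j, V5=29.10+0.000j, V6=3.900+2.116j, V7=10.02-1.821j, V8=4.030+0.2888j
aux → i_V1=-0.7958+0.9168j

-0.04028-0.004032j A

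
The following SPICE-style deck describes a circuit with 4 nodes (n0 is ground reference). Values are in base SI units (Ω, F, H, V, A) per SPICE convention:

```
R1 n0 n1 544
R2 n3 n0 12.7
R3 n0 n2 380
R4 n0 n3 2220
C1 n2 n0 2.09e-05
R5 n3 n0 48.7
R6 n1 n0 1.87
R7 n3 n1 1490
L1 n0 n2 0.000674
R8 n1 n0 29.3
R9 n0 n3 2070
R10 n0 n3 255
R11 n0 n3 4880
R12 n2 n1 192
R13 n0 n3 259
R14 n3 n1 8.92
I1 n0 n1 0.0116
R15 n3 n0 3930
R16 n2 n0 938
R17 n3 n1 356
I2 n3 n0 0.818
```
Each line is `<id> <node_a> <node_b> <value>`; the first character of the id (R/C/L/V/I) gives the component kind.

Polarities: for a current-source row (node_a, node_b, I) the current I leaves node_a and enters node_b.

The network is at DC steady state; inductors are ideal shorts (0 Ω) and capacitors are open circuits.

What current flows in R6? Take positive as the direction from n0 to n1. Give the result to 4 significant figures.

MNA unknowns: 3 node voltages V₁..V_3 plus 1 source current (L1)
R1: Y=0.001838 on G[0,1]
R2: Y=0.07874 on G[3,0]
R3: Y=0.002632 on G[0,2]
R4: Y=0.0004505 on G[0,3]
C1: Y=0.000 on G[2,0]
R5: Y=0.02053 on G[3,0]
R6: Y=0.5348 on G[1,0]
R7: Y=0.0006711 on G[3,1]
L1: row V0−V2=0, i_L1 at 0,2
R8: Y=0.03413 on G[1,0]
R9: Y=0.0004831 on G[0,3]
R10: Y=0.003922 on G[0,3]
R11: Y=0.0002049 on G[0,3]
R12: Y=0.005208 on G[2,1]
R13: Y=0.003861 on G[0,3]
R14: Y=0.1121 on G[3,1]
I1: z[0]−=0.0116, z[1]+=0.0116
R15: Y=0.0002545 on G[3,0]
R16: Y=0.001066 on G[2,0]
R17: Y=0.002809 on G[3,1]
I2: z[3]−=0.818, z[0]+=0.818
solve → V1=-0.6495, V2=0.000, V3=-3.986
aux → i_L1=0.003383

0.3473 A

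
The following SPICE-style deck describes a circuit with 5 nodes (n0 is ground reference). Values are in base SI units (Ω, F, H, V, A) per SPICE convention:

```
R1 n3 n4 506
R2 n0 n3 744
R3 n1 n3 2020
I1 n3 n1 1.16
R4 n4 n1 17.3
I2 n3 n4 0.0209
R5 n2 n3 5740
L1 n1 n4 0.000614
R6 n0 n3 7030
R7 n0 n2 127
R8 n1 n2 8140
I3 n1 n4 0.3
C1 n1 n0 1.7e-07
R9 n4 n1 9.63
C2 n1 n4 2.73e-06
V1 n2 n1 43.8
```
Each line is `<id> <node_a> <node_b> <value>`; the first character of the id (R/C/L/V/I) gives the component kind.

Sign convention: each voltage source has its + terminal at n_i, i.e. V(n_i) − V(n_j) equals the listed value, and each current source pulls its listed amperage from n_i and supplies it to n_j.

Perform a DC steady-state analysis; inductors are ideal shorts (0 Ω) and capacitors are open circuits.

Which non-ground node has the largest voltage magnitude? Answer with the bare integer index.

3

Apply KCL at each of the 4 non-ground nodes and solve the resulting linear system.
Node n1: branches {R3, I1, R4, L1, R8, I3, C1, R9, C2, V1} → V_1 = 8.744
Node n2: branches {R5, R7, R8, V1} → V_2 = 52.54
Node n3: branches {R1, R2, R3, I1, I2, R5, R6} → V_3 = -278.4
Node n4: branches {R1, R4, I2, L1, I3, R9, C2} → V_4 = 8.744
Source currents: i(L1)=0.2465, i(V1)=-0.4768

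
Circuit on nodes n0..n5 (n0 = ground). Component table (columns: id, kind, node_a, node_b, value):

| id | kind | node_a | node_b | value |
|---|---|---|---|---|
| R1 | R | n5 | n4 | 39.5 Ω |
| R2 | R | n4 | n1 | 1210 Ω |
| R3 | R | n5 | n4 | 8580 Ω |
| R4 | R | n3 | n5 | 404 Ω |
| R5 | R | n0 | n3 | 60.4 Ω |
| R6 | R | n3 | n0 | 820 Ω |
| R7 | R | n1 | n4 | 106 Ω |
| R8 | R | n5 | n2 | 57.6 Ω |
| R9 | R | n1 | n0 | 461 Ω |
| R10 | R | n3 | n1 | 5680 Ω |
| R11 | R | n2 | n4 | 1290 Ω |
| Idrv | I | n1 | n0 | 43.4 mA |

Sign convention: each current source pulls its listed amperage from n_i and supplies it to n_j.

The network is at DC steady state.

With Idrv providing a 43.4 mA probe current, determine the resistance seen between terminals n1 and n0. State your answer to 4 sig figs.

Apply KCL at each of the 5 non-ground nodes and solve the resulting linear system.
Node n1: branches {R2, R7, R9, R10, Idrv} → V_1 = -10.88
Node n2: branches {R8, R11} → V_2 = -8.452
Node n3: branches {R4, R5, R6, R10} → V_3 = -1.114
Node n4: branches {R1, R2, R3, R7, R11} → V_4 = -9.113
Node n5: branches {R1, R3, R4, R8} → V_5 = -8.422

R_eq = 250.6 Ω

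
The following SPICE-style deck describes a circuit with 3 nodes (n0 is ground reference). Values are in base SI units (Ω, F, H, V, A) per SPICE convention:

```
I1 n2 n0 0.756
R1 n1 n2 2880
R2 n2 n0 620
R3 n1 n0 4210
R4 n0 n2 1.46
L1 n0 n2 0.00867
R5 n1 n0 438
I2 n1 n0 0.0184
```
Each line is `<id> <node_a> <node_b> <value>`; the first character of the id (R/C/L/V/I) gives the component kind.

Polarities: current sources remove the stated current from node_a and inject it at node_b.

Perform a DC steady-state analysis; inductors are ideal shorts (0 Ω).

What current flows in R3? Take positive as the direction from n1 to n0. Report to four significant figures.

Apply KCL at each of the 2 non-ground nodes and solve the resulting linear system.
Node n1: branches {R1, R3, R5, I2} → V_1 = -6.416
Node n2: branches {I1, R1, R2, R4, L1} → V_2 = 0.000
Source currents: i(L1)=0.7582

-0.001524 A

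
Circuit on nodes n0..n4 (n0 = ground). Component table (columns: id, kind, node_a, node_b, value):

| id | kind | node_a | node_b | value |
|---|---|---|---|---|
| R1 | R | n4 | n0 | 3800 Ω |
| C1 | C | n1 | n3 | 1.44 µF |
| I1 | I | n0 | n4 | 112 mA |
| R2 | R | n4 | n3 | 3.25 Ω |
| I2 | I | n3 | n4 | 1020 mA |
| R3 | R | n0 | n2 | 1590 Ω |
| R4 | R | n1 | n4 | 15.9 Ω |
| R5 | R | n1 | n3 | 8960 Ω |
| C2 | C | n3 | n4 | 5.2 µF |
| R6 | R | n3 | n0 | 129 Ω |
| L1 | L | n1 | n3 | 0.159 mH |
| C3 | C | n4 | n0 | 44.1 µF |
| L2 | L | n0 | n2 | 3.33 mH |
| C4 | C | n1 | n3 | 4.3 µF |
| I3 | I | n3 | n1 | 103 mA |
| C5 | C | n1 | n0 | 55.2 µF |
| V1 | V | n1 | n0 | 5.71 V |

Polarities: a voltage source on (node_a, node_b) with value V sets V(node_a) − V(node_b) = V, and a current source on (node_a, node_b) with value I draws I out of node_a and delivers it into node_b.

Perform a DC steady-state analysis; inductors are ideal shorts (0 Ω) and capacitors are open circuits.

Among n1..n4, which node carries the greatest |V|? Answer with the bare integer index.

4

Apply KCL at each of the 4 non-ground nodes and solve the resulting linear system.
Node n1: branches {C1, R4, R5, L1, C4, I3, C5, V1} → V_1 = 5.710
Node n2: branches {R3, L2} → V_2 = 0.000
Node n3: branches {C1, R2, I2, R5, C2, R6, L1, C4, I3} → V_3 = 5.710
Node n4: branches {R1, I1, R2, I2, R4, C2, C3} → V_4 = 8.758
Source currents: i(L1)=0.2293, i(L2)=0.000, i(V1)=0.06543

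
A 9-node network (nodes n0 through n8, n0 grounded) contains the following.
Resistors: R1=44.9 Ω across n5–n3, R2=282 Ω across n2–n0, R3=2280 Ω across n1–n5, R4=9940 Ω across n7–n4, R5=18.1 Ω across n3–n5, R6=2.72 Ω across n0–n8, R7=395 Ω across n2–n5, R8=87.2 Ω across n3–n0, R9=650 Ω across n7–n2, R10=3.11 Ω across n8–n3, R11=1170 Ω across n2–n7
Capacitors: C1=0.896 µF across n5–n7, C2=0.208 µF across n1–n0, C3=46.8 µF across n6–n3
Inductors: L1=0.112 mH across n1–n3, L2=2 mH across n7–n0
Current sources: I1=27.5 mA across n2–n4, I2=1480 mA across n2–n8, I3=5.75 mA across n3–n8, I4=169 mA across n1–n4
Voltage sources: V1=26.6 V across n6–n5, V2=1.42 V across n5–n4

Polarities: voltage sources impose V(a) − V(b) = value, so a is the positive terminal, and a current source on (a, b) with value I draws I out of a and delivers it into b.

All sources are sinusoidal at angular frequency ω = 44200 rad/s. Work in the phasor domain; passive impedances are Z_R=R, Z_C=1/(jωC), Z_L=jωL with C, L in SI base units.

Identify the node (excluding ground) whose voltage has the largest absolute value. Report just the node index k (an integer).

Apply KCL at each of the 8 non-ground nodes and solve the resulting linear system.
Node n1: branches {R3, C2, L1, I4} → V_1 = -1.291-3.486j
Node n2: branches {R2, I1, I2, R7, R9, R11} → V_2 = -197.6+1.607j
Node n3: branches {R1, R5, L1, C3, R8, R10, I3} → V_3 = -1.231-2.433j
Node n4: branches {R4, I1, I4, V2} → V_4 = -29.45-3.099j
Node n5: branches {R1, R3, C1, R5, R7, V1, V2} → V_5 = -28.03-3.099j
Node n6: branches {C3, V1} → V_6 = -1.427-3.099j
Node n7: branches {C1, R4, L2, R9, R11} → V_7 = -39.90+8.966j
Node n8: branches {R6, I2, R10, I3} → V_8 = 1.581-1.135j
Source currents: i(V1)=-1.377+0.4056j, i(V2)=-0.1954-0.001214j

2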